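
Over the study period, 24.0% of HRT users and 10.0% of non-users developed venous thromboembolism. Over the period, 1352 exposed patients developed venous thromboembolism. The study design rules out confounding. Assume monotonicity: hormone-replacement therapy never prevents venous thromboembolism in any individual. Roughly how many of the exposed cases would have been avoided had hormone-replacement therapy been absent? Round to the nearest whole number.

about 789 cases

p₁ = 0.24, p₀ = 0.1.
PN = (p₁ − p₀)/p₁ = (0.24 − 0.1) / 0.24 ≈ 0.58333.
Attributable cases ≈ PN × (exposed cases) = 0.58333 × 1352 ≈ 788.67.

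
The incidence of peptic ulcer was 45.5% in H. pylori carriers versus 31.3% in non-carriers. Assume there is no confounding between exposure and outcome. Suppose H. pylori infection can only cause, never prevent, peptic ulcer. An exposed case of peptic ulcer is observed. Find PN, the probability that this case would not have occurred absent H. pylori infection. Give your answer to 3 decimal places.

PN ≈ 0.312

p₁ = 0.455, p₀ = 0.313.
Under exogeneity and monotonicity, PN = (p₁ − p₀) / p₁.
PN = (0.455 − 0.313) / 0.455 = 0.142 / 0.455 ≈ 0.3121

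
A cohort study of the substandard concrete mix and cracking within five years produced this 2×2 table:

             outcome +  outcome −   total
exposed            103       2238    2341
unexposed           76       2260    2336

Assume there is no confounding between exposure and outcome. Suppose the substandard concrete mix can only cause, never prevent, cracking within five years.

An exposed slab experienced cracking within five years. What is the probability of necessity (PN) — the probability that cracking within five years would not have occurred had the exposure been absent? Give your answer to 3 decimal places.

PN ≈ 0.261

p₁ = P(outcome | exposed) = 103/2341 = 0.043998
p₀ = P(outcome | unexposed) = 76/2336 = 0.032534
Under exogeneity and monotonicity, PN = (p₁ − p₀)/p₁.
PN = (0.043998 − 0.032534) / 0.043998 ≈ 0.2606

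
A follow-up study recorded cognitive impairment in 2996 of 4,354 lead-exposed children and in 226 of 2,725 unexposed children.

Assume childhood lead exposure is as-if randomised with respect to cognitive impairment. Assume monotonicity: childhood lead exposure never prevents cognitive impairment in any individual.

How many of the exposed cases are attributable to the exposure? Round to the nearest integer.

about 2635 cases

p₁ = P(outcome | exposed) = 2996/4354 = 0.6881
p₀ = P(outcome | unexposed) = 226/2725 = 0.082936
PN = (p₁ − p₀)/p₁ = (0.6881 − 0.082936) / 0.6881 ≈ 0.87947.
Attributable cases ≈ PN × (exposed cases) = 0.87947 × 2996 ≈ 2634.90.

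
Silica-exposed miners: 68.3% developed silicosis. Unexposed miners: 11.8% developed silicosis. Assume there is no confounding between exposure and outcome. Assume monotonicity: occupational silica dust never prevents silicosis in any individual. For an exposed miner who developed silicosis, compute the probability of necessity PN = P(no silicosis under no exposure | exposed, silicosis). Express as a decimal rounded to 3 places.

p₁ = 0.683, p₀ = 0.118.
Under exogeneity and monotonicity, PN = (p₁ − p₀) / p₁.
PN = (0.683 − 0.118) / 0.683 = 0.565 / 0.683 ≈ 0.8272

PN ≈ 0.827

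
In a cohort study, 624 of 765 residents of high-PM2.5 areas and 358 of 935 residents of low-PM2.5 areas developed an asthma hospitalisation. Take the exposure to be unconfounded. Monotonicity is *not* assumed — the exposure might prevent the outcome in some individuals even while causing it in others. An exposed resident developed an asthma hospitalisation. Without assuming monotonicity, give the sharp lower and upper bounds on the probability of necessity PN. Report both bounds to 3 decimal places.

p₁ = P(outcome | exposed) = 624/765 = 0.81569
p₀ = P(outcome | unexposed) = 358/935 = 0.38289
Under exogeneity alone the bounds on PN are max{0,(p₁−p₀)/p₁} ≤ PN ≤ min{1,(1−p₀)/p₁}.
  lower = (p₁ − p₀)/p₁ = 0.4328 / 0.81569 ≈ 0.5306
  upper = min{1, (1 − p₀)/p₁} = 0.61711 / 0.81569 ≈ 0.7566

0.531 ≤ PN ≤ 0.757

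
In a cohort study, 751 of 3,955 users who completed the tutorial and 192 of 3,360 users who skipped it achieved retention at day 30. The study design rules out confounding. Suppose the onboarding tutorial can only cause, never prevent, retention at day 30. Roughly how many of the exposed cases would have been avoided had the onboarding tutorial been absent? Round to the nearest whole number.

about 525 cases

p₁ = P(outcome | exposed) = 751/3955 = 0.18989
p₀ = P(outcome | unexposed) = 192/3360 = 0.057143
PN = (p₁ − p₀)/p₁ = (0.18989 − 0.057143) / 0.18989 ≈ 0.69907.
Attributable cases ≈ PN × (exposed cases) = 0.69907 × 751 ≈ 525.00.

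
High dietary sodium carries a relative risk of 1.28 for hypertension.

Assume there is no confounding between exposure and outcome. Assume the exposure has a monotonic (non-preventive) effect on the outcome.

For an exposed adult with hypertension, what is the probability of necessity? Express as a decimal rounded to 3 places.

Under exogeneity and monotonicity, PN = (RR − 1) / RR = 1 − 1/RR.
PN = (1.28 − 1) / 1.28 = 0.28 / 1.28 ≈ 0.2188

PN ≈ 0.219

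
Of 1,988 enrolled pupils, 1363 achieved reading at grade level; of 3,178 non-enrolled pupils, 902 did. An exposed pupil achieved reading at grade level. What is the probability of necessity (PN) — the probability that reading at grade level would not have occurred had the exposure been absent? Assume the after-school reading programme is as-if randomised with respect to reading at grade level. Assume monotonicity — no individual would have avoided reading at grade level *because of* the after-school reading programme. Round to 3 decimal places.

p₁ = P(outcome | exposed) = 1363/1988 = 0.68561
p₀ = P(outcome | unexposed) = 902/3178 = 0.28383
Under exogeneity and monotonicity, PN = (p₁ − p₀) / p₁.
PN = (0.68561 − 0.28383) / 0.68561 = 0.40179 / 0.68561 ≈ 0.5860

PN ≈ 0.586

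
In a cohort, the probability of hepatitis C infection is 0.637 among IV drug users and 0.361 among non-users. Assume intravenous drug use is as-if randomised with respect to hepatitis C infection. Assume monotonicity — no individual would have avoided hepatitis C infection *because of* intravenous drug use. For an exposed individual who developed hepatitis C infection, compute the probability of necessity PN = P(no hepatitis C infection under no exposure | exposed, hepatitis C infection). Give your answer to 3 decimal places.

Let p₁ = 0.637, p₀ = 0.361.
Under exogeneity and monotonicity, PN = (p₁ − p₀) / p₁.
PN = (0.637 − 0.361) / 0.637 = 0.276 / 0.637 ≈ 0.4333

PN ≈ 0.433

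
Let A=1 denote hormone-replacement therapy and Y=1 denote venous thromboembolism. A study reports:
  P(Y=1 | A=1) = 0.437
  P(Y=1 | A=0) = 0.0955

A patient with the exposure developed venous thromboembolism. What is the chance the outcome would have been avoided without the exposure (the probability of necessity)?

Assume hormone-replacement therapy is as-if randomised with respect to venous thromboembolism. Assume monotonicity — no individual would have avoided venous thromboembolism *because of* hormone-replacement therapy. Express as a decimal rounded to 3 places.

Let p₁ = 0.437, p₀ = 0.0955.
Under exogeneity and monotonicity, PN = (p₁ − p₀) / p₁.
PN = (0.437 − 0.0955) / 0.437 = 0.3415 / 0.437 ≈ 0.7815

PN ≈ 0.781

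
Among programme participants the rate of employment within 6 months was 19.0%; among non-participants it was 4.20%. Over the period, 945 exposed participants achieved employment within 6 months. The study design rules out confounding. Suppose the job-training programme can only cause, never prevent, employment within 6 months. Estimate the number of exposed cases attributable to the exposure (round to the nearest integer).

about 736 cases

p₁ = 0.19, p₀ = 0.042.
PN = (p₁ − p₀)/p₁ = (0.19 − 0.042) / 0.19 ≈ 0.77895.
Attributable cases ≈ PN × (exposed cases) = 0.77895 × 945 ≈ 736.11.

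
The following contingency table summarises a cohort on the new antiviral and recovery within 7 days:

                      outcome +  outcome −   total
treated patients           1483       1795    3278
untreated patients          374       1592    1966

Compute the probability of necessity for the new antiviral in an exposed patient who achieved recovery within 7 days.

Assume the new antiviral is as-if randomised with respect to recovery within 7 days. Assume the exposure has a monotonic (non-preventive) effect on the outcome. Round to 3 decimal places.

p₁ = P(outcome | exposed) = 1483/3278 = 0.45241
p₀ = P(outcome | unexposed) = 374/1966 = 0.19023
Under exogeneity and monotonicity, PN = (p₁ − p₀) / p₁.
PN = (0.45241 − 0.19023) / 0.45241 = 0.26218 / 0.45241 ≈ 0.5795

PN ≈ 0.580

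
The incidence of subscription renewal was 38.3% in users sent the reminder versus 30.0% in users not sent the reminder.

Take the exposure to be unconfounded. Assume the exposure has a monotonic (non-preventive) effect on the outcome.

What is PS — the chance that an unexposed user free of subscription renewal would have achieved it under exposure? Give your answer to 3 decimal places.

PS ≈ 0.119

p₁ = 0.383, p₀ = 0.3.
Under exogeneity and monotonicity, PS = (p₁ − p₀) / (1 − p₀).
PS = (0.383 − 0.3) / (1 − 0.3) = 0.083 / 0.7 ≈ 0.1186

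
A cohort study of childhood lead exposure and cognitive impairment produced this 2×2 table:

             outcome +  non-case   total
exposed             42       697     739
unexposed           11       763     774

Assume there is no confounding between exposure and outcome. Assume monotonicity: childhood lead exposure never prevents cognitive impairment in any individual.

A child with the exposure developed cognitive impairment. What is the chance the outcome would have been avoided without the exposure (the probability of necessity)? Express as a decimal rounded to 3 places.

PN ≈ 0.750

p₁ = P(outcome | exposed) = 42/739 = 0.056834
p₀ = P(outcome | unexposed) = 11/774 = 0.014212
Under exogeneity and monotonicity, PN = (p₁ − p₀)/p₁.
PN = (0.056834 − 0.014212) / 0.056834 ≈ 0.7499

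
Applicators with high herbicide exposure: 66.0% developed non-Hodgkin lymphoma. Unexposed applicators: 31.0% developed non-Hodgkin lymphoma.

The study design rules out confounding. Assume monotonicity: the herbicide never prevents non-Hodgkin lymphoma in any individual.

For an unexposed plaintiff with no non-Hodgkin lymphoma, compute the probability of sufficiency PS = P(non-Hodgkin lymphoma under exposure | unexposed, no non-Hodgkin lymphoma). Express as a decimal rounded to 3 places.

p₁ = 0.66, p₀ = 0.31.
Under exogeneity and monotonicity, PS = (p₁ − p₀) / (1 − p₀).
PS = (0.66 − 0.31) / (1 − 0.31) = 0.35 / 0.69 ≈ 0.5072

PS ≈ 0.507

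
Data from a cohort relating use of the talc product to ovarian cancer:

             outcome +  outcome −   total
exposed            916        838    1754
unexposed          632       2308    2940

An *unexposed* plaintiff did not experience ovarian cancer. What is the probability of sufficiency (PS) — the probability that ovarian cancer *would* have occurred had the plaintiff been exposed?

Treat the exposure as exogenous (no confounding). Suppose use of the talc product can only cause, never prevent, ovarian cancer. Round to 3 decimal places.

PS ≈ 0.391

p₁ = P(outcome | exposed) = 916/1754 = 0.52223
p₀ = P(outcome | unexposed) = 632/2940 = 0.21497
Under exogeneity and monotonicity, PS = (p₁ − p₀)/(1 − p₀).
PS = (0.52223 − 0.21497) / 0.78503 ≈ 0.3914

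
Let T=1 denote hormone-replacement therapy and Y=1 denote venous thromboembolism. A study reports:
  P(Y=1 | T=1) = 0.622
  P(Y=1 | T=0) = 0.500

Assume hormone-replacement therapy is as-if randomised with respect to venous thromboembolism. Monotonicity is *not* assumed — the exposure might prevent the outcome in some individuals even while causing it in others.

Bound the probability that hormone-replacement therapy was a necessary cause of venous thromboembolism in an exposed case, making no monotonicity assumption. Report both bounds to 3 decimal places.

Let p₁ = 0.622, p₀ = 0.5.
Under exogeneity alone the bounds on PN are max{0,(p₁−p₀)/p₁} ≤ PN ≤ min{1,(1−p₀)/p₁}.
  lower = (p₁ − p₀)/p₁ = 0.122 / 0.622 ≈ 0.1961
  upper = min{1, (1 − p₀)/p₁} = 0.5 / 0.622 ≈ 0.8039

0.196 ≤ PN ≤ 0.804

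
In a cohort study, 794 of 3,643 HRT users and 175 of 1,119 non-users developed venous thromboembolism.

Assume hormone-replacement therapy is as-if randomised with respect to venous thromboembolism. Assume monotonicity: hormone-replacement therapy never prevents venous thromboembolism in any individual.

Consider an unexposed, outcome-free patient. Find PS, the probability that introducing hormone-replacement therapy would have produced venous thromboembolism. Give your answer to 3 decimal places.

p₁ = P(outcome | exposed) = 794/3643 = 0.21795
p₀ = P(outcome | unexposed) = 175/1119 = 0.15639
Under exogeneity and monotonicity, PS = (p₁ − p₀) / (1 − p₀).
PS = (0.21795 − 0.15639) / (1 − 0.15639) = 0.061563 / 0.84361 ≈ 0.0730

PS ≈ 0.073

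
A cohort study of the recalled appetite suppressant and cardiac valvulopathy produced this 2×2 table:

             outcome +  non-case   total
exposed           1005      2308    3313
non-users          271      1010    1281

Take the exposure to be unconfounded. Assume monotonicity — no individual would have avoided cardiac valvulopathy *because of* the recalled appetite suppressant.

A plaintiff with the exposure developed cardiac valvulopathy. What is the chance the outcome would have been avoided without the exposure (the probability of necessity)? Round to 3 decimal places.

p₁ = P(outcome | exposed) = 1005/3313 = 0.30335
p₀ = P(outcome | unexposed) = 271/1281 = 0.21155
Under exogeneity and monotonicity, PN = (p₁ − p₀)/p₁.
PN = (0.30335 − 0.21155) / 0.30335 ≈ 0.3026

PN ≈ 0.303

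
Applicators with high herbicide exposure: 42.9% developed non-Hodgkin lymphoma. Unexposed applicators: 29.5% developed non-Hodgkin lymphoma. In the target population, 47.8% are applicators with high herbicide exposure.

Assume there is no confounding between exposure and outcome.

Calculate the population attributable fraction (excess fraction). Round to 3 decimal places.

p₁ = 0.429, p₀ = 0.295.
Overall risk P(Y=1) = π·p₁ + (1−π)·p₀ = 0.478×0.429 + 0.522×0.295 = 0.35905.
Under exogeneity, PAF = [P(Y=1) − p₀] / P(Y=1).
PAF = (0.35905 − 0.295) / 0.35905 ≈ 0.1784

PAF ≈ 0.178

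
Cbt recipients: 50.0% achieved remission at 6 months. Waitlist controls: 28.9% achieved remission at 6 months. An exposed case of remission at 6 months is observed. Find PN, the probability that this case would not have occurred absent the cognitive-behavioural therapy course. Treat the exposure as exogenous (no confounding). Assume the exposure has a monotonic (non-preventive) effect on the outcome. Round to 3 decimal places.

PN ≈ 0.422

p₁ = 0.5, p₀ = 0.289.
Under exogeneity and monotonicity, PN = (p₁ − p₀) / p₁.
PN = (0.5 − 0.289) / 0.5 = 0.211 / 0.5 ≈ 0.4220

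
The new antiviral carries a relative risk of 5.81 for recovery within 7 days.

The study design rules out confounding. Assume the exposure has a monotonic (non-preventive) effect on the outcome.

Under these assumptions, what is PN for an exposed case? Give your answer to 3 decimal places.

Under exogeneity and monotonicity, PN = (RR − 1) / RR = 1 − 1/RR.
PN = (5.81 − 1) / 5.81 = 4.81 / 5.81 ≈ 0.8279

PN ≈ 0.828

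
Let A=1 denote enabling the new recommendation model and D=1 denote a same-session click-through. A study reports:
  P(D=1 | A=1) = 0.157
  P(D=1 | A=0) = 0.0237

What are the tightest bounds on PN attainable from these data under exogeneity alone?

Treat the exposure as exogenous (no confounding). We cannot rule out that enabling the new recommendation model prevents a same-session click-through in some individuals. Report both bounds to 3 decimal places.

Let p₁ = 0.157, p₀ = 0.0237.
Under exogeneity alone the bounds on PN are max{0,(p₁−p₀)/p₁} ≤ PN ≤ min{1,(1−p₀)/p₁}.
  lower = (p₁ − p₀)/p₁ = 0.1333 / 0.157 ≈ 0.8490
  upper = min{1, (1 − p₀)/p₁} = 0.9763 / 0.157 ≈ 6.2185 → capped at 1

0.849 ≤ PN ≤ 1.000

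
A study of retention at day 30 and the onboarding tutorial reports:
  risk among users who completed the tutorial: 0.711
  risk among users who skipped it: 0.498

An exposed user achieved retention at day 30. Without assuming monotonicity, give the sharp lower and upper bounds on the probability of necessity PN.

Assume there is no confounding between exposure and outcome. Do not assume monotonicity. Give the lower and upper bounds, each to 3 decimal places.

0.300 ≤ PN ≤ 0.706

Let p₁ = 0.711, p₀ = 0.498.
Under exogeneity alone the bounds on PN are max{0,(p₁−p₀)/p₁} ≤ PN ≤ min{1,(1−p₀)/p₁}.
  lower = (p₁ − p₀)/p₁ = 0.213 / 0.711 ≈ 0.2996
  upper = min{1, (1 − p₀)/p₁} = 0.502 / 0.711 ≈ 0.7060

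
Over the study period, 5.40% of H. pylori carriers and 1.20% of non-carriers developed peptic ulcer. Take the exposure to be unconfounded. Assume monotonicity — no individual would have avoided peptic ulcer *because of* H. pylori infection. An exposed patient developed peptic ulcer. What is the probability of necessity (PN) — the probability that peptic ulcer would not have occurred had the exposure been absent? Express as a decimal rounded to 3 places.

PN ≈ 0.778

p₁ = 0.054, p₀ = 0.012.
Under exogeneity and monotonicity, PN = (p₁ − p₀) / p₁.
PN = (0.054 − 0.012) / 0.054 = 0.042 / 0.054 ≈ 0.7778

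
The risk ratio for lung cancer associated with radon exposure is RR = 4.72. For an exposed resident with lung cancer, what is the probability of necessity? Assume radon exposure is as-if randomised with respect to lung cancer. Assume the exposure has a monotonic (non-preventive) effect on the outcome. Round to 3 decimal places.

Under exogeneity and monotonicity, PN = (RR − 1) / RR = 1 − 1/RR.
PN = (4.72 − 1) / 4.72 = 3.72 / 4.72 ≈ 0.7881

PN ≈ 0.788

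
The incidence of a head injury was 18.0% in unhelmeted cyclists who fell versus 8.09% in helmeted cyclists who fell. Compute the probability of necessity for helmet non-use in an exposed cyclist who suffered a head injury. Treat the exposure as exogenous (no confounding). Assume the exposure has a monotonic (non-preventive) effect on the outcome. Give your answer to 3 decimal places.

p₁ = 0.18, p₀ = 0.0809.
Under exogeneity and monotonicity, PN = (p₁ − p₀) / p₁.
PN = (0.18 − 0.0809) / 0.18 = 0.0991 / 0.18 ≈ 0.5506

PN ≈ 0.551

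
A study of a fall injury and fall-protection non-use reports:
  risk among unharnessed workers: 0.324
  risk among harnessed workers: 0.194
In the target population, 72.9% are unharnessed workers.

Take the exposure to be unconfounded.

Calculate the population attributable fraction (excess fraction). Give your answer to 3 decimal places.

PAF ≈ 0.328

Let p₁ = 0.324, p₀ = 0.194.
Overall risk P(Y=1) = π·p₁ + (1−π)·p₀ = 0.729×0.324 + 0.271×0.194 = 0.28877.
Under exogeneity, PAF = [P(Y=1) − p₀] / P(Y=1).
PAF = (0.28877 − 0.194) / 0.28877 ≈ 0.3282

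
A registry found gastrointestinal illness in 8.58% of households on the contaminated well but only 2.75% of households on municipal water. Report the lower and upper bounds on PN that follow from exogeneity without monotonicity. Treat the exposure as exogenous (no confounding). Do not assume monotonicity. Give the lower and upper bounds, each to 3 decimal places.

0.679 ≤ PN ≤ 1.000

p₁ = 0.0858, p₀ = 0.0275.
Under exogeneity alone the bounds on PN are max{0,(p₁−p₀)/p₁} ≤ PN ≤ min{1,(1−p₀)/p₁}.
  lower = (p₁ − p₀)/p₁ = 0.0583 / 0.0858 ≈ 0.6795
  upper = min{1, (1 − p₀)/p₁} = 0.9725 / 0.0858 ≈ 11.3345 → capped at 1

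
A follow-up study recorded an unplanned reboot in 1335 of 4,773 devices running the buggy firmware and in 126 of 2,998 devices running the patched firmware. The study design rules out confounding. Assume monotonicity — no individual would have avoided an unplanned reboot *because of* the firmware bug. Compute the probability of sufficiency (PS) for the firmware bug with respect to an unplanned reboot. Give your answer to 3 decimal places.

PS ≈ 0.248

p₁ = P(outcome | exposed) = 1335/4773 = 0.2797
p₀ = P(outcome | unexposed) = 126/2998 = 0.042028
Under exogeneity and monotonicity, PS = (p₁ − p₀) / (1 − p₀).
PS = (0.2797 − 0.042028) / (1 − 0.042028) = 0.23767 / 0.95797 ≈ 0.2481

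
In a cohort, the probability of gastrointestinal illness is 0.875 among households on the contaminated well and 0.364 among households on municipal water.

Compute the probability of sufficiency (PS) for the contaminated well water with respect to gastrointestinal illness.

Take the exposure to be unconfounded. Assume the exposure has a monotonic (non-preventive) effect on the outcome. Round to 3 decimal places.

PS ≈ 0.803

Let p₁ = 0.875, p₀ = 0.364.
Under exogeneity and monotonicity, PS = (p₁ − p₀) / (1 − p₀).
PS = (0.875 − 0.364) / (1 − 0.364) = 0.511 / 0.636 ≈ 0.8035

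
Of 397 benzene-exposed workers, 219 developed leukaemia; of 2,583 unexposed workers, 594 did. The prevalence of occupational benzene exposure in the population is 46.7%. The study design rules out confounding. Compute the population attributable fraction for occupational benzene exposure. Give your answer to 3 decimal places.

PAF ≈ 0.395

p₁ = P(outcome | exposed) = 219/397 = 0.55164
p₀ = P(outcome | unexposed) = 594/2583 = 0.22997
Overall risk P(Y=1) = π·p₁ + (1−π)·p₀ = 0.467×0.55164 + 0.533×0.22997 = 0.38019.
Under exogeneity, PAF = [P(Y=1) − p₀] / P(Y=1).
PAF = (0.38019 − 0.22997) / 0.38019 ≈ 0.3951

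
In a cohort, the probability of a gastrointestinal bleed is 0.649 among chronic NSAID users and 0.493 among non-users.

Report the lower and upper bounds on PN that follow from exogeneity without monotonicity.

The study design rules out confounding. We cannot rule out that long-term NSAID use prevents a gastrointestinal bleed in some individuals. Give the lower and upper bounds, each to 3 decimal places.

Let p₁ = 0.649, p₀ = 0.493.
Under exogeneity alone the bounds on PN are max{0,(p₁−p₀)/p₁} ≤ PN ≤ min{1,(1−p₀)/p₁}.
  lower = (p₁ − p₀)/p₁ = 0.156 / 0.649 ≈ 0.2404
  upper = min{1, (1 − p₀)/p₁} = 0.507 / 0.649 ≈ 0.7812

0.240 ≤ PN ≤ 0.781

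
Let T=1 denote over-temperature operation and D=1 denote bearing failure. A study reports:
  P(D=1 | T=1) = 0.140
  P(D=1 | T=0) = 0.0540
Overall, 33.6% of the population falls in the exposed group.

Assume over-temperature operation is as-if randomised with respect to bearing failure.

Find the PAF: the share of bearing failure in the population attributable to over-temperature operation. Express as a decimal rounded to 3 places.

PAF ≈ 0.349

Let p₁ = 0.14, p₀ = 0.054.
Overall risk P(Y=1) = π·p₁ + (1−π)·p₀ = 0.336×0.14 + 0.664×0.054 = 0.082896.
Under exogeneity, PAF = [P(Y=1) − p₀] / P(Y=1).
PAF = (0.082896 − 0.054) / 0.082896 ≈ 0.3486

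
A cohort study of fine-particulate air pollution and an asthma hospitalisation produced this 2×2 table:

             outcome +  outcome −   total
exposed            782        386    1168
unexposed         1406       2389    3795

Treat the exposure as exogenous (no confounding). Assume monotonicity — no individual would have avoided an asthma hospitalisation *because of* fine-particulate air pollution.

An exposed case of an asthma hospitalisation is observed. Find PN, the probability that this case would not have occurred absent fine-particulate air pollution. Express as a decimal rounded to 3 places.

PN ≈ 0.447

p₁ = P(outcome | exposed) = 782/1168 = 0.66952
p₀ = P(outcome | unexposed) = 1406/3795 = 0.37049
Under exogeneity and monotonicity, PN = (p₁ − p₀)/p₁.
PN = (0.66952 − 0.37049) / 0.66952 ≈ 0.4466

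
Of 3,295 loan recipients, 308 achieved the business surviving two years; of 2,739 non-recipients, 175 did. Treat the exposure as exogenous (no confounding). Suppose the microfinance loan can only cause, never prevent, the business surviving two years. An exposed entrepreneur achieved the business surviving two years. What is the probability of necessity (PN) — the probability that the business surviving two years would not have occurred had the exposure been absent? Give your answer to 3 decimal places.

p₁ = P(outcome | exposed) = 308/3295 = 0.093475
p₀ = P(outcome | unexposed) = 175/2739 = 0.063892
Under exogeneity and monotonicity, PN = (p₁ − p₀) / p₁.
PN = (0.093475 − 0.063892) / 0.093475 = 0.029583 / 0.093475 ≈ 0.3165

PN ≈ 0.316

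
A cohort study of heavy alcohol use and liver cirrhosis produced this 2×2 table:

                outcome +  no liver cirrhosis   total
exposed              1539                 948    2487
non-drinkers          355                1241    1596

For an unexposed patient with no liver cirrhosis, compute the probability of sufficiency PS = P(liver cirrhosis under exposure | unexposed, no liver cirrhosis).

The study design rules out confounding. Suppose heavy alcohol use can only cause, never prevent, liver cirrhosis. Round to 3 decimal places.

p₁ = P(outcome | exposed) = 1539/2487 = 0.61882
p₀ = P(outcome | unexposed) = 355/1596 = 0.22243
Under exogeneity and monotonicity, PS = (p₁ − p₀)/(1 − p₀).
PS = (0.61882 − 0.22243) / 0.77757 ≈ 0.5098

PS ≈ 0.510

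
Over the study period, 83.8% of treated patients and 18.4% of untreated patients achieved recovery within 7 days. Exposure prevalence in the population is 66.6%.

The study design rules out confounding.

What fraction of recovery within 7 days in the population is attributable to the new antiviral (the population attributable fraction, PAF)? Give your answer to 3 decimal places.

p₁ = 0.838, p₀ = 0.184.
Overall risk P(Y=1) = π·p₁ + (1−π)·p₀ = 0.666×0.838 + 0.334×0.184 = 0.61956.
Under exogeneity, PAF = [P(Y=1) − p₀] / P(Y=1).
PAF = (0.61956 − 0.184) / 0.61956 ≈ 0.7030

PAF ≈ 0.703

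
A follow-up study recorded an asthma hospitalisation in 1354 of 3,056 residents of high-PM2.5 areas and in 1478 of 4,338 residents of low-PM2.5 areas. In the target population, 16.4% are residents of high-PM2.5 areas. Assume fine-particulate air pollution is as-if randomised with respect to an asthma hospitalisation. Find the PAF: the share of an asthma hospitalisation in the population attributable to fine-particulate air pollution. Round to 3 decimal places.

PAF ≈ 0.047

p₁ = P(outcome | exposed) = 1354/3056 = 0.44306
p₀ = P(outcome | unexposed) = 1478/4338 = 0.34071
Overall risk P(Y=1) = π·p₁ + (1−π)·p₀ = 0.164×0.44306 + 0.836×0.34071 = 0.3575.
Under exogeneity, PAF = [P(Y=1) − p₀] / P(Y=1).
PAF = (0.3575 − 0.34071) / 0.3575 ≈ 0.0470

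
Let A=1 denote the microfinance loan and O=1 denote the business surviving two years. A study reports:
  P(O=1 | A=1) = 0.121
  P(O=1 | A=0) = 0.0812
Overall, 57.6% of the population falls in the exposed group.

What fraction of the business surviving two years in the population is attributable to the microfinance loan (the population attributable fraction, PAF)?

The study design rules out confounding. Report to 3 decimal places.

PAF ≈ 0.220

Let p₁ = 0.121, p₀ = 0.0812.
Overall risk P(Y=1) = π·p₁ + (1−π)·p₀ = 0.576×0.121 + 0.424×0.0812 = 0.10412.
Under exogeneity, PAF = [P(Y=1) − p₀] / P(Y=1).
PAF = (0.10412 − 0.0812) / 0.10412 ≈ 0.2202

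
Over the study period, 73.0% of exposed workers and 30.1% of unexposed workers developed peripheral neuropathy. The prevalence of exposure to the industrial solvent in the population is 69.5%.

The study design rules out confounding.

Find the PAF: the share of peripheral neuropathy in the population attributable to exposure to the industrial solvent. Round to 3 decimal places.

p₁ = 0.73, p₀ = 0.301.
Overall risk P(Y=1) = π·p₁ + (1−π)·p₀ = 0.695×0.73 + 0.305×0.301 = 0.59915.
Under exogeneity, PAF = [P(Y=1) − p₀] / P(Y=1).
PAF = (0.59915 − 0.301) / 0.59915 ≈ 0.4976

PAF ≈ 0.498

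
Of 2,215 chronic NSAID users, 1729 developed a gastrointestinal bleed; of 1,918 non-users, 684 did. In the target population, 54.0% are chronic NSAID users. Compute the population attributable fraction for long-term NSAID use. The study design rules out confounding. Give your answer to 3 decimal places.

PAF ≈ 0.391

p₁ = P(outcome | exposed) = 1729/2215 = 0.78059
p₀ = P(outcome | unexposed) = 684/1918 = 0.35662
Overall risk P(Y=1) = π·p₁ + (1−π)·p₀ = 0.54×0.78059 + 0.46×0.35662 = 0.58556.
Under exogeneity, PAF = [P(Y=1) − p₀] / P(Y=1).
PAF = (0.58556 − 0.35662) / 0.58556 ≈ 0.3910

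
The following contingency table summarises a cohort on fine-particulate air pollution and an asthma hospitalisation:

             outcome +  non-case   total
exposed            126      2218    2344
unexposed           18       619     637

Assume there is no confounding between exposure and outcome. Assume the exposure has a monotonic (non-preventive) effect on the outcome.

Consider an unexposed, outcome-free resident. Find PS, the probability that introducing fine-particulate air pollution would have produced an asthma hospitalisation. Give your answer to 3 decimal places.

p₁ = P(outcome | exposed) = 126/2344 = 0.053754
p₀ = P(outcome | unexposed) = 18/637 = 0.028257
Under exogeneity and monotonicity, PS = (p₁ − p₀)/(1 − p₀).
PS = (0.053754 − 0.028257) / 0.97174 ≈ 0.0262

PS ≈ 0.026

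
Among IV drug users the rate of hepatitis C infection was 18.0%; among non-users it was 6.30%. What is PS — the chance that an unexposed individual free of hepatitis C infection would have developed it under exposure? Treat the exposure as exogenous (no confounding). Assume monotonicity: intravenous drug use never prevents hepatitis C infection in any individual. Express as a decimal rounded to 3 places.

p₁ = 0.18, p₀ = 0.063.
Under exogeneity and monotonicity, PS = (p₁ − p₀) / (1 − p₀).
PS = (0.18 − 0.063) / (1 − 0.063) = 0.117 / 0.937 ≈ 0.1249

PS ≈ 0.125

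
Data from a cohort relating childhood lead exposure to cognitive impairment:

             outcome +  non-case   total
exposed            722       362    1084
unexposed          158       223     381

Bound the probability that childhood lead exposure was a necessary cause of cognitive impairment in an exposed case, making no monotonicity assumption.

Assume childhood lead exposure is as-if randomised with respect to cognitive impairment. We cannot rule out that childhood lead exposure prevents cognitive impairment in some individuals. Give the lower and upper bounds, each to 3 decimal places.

p₁ = P(outcome | exposed) = 722/1084 = 0.66605
p₀ = P(outcome | unexposed) = 158/381 = 0.4147
Under exogeneity alone the bounds on PN are max{0,(p₁−p₀)/p₁} ≤ PN ≤ min{1,(1−p₀)/p₁}.
  lower = (p₁ − p₀)/p₁ = 0.25135 / 0.66605 ≈ 0.3774
  upper = min{1, (1 − p₀)/p₁} = 0.5853 / 0.66605 ≈ 0.8788

0.377 ≤ PN ≤ 0.879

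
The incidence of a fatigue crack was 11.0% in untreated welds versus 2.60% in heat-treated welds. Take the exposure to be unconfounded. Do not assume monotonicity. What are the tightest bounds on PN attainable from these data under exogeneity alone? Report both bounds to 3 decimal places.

p₁ = 0.11, p₀ = 0.026.
Under exogeneity alone the bounds on PN are max{0,(p₁−p₀)/p₁} ≤ PN ≤ min{1,(1−p₀)/p₁}.
  lower = (p₁ − p₀)/p₁ = 0.084 / 0.11 ≈ 0.7636
  upper = min{1, (1 − p₀)/p₁} = 0.974 / 0.11 ≈ 8.8545 → capped at 1

0.764 ≤ PN ≤ 1.000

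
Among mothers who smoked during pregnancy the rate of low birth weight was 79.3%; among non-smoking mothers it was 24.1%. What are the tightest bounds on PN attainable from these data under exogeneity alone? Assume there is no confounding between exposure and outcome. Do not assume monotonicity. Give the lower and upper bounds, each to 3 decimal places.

0.696 ≤ PN ≤ 0.957

p₁ = 0.793, p₀ = 0.241.
Under exogeneity alone the bounds on PN are max{0,(p₁−p₀)/p₁} ≤ PN ≤ min{1,(1−p₀)/p₁}.
  lower = (p₁ − p₀)/p₁ = 0.552 / 0.793 ≈ 0.6961
  upper = min{1, (1 − p₀)/p₁} = 0.759 / 0.793 ≈ 0.9571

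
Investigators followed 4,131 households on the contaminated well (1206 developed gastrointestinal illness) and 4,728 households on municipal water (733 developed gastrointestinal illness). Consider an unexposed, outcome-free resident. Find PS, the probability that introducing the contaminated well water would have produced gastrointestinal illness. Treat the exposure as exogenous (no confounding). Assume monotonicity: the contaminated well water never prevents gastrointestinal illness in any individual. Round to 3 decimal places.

p₁ = P(outcome | exposed) = 1206/4131 = 0.29194
p₀ = P(outcome | unexposed) = 733/4728 = 0.15503
Under exogeneity and monotonicity, PS = (p₁ − p₀) / (1 − p₀).
PS = (0.29194 − 0.15503) / (1 − 0.15503) = 0.13691 / 0.84497 ≈ 0.1620

PS ≈ 0.162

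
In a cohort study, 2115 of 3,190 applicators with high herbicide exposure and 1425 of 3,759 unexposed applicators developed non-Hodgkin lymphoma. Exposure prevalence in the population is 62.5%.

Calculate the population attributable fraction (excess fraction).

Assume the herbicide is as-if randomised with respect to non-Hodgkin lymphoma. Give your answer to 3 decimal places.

PAF ≈ 0.319

p₁ = P(outcome | exposed) = 2115/3190 = 0.66301
p₀ = P(outcome | unexposed) = 1425/3759 = 0.37909
Overall risk P(Y=1) = π·p₁ + (1−π)·p₀ = 0.625×0.66301 + 0.375×0.37909 = 0.55654.
Under exogeneity, PAF = [P(Y=1) − p₀] / P(Y=1).
PAF = (0.55654 − 0.37909) / 0.55654 ≈ 0.3188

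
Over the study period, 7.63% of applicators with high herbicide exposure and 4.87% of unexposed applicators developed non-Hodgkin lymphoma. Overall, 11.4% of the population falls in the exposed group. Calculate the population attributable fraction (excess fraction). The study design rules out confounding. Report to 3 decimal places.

PAF ≈ 0.061

p₁ = 0.0763, p₀ = 0.0487.
Overall risk P(Y=1) = π·p₁ + (1−π)·p₀ = 0.114×0.0763 + 0.886×0.0487 = 0.051846.
Under exogeneity, PAF = [P(Y=1) − p₀] / P(Y=1).
PAF = (0.051846 − 0.0487) / 0.051846 ≈ 0.0607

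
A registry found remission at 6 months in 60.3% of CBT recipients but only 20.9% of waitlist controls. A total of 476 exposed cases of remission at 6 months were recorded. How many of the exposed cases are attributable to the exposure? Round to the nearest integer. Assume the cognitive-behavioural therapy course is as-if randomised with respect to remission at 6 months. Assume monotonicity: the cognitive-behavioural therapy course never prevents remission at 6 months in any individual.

p₁ = 0.603, p₀ = 0.209.
PN = (p₁ − p₀)/p₁ = (0.603 − 0.209) / 0.603 ≈ 0.65340.
Attributable cases ≈ PN × (exposed cases) = 0.65340 × 476 ≈ 311.02.

about 311 cases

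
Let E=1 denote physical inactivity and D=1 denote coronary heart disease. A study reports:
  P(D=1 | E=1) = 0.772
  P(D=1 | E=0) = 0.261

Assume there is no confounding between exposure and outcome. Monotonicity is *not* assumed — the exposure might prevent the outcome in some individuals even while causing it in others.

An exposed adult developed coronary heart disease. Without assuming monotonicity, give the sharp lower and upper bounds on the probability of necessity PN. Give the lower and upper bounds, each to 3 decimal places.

0.662 ≤ PN ≤ 0.957

Let p₁ = 0.772, p₀ = 0.261.
Under exogeneity alone the bounds on PN are max{0,(p₁−p₀)/p₁} ≤ PN ≤ min{1,(1−p₀)/p₁}.
  lower = (p₁ − p₀)/p₁ = 0.511 / 0.772 ≈ 0.6619
  upper = min{1, (1 − p₀)/p₁} = 0.739 / 0.772 ≈ 0.9573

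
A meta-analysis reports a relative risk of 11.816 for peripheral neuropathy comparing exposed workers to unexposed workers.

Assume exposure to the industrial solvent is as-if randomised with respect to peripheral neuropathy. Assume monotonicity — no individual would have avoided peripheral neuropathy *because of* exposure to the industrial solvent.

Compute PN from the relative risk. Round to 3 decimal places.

PN ≈ 0.915

Under exogeneity and monotonicity, PN = (RR − 1) / RR = 1 − 1/RR.
PN = (11.816 − 1) / 11.816 = 10.82 / 11.816 ≈ 0.9154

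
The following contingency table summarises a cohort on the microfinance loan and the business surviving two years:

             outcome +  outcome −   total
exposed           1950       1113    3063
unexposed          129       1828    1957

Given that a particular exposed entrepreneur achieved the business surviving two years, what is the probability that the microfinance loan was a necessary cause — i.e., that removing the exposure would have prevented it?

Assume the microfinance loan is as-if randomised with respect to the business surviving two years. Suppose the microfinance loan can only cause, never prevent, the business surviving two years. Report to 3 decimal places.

p₁ = P(outcome | exposed) = 1950/3063 = 0.63663
p₀ = P(outcome | unexposed) = 129/1957 = 0.065917
Under exogeneity and monotonicity, PN = (p₁ − p₀)/p₁.
PN = (0.63663 − 0.065917) / 0.63663 ≈ 0.8965

PN ≈ 0.896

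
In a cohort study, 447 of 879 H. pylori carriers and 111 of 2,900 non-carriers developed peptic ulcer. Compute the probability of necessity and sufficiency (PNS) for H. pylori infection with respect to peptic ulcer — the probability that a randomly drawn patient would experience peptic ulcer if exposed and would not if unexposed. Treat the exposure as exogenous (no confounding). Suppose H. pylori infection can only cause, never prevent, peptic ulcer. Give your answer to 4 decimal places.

p₁ = P(outcome | exposed) = 447/879 = 0.50853
p₀ = P(outcome | unexposed) = 111/2900 = 0.038276
Under exogeneity and monotonicity, PNS = p₁ − p₀.
PNS = 0.50853 − 0.038276 = 0.47026

PNS ≈ 0.4703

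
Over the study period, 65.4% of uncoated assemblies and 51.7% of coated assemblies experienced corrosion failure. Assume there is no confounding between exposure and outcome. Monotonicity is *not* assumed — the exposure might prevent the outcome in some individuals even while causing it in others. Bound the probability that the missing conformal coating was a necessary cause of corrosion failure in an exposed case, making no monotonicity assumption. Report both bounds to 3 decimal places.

0.209 ≤ PN ≤ 0.739

p₁ = 0.654, p₀ = 0.517.
Under exogeneity alone the bounds on PN are max{0,(p₁−p₀)/p₁} ≤ PN ≤ min{1,(1−p₀)/p₁}.
  lower = (p₁ − p₀)/p₁ = 0.137 / 0.654 ≈ 0.2095
  upper = min{1, (1 − p₀)/p₁} = 0.483 / 0.654 ≈ 0.7385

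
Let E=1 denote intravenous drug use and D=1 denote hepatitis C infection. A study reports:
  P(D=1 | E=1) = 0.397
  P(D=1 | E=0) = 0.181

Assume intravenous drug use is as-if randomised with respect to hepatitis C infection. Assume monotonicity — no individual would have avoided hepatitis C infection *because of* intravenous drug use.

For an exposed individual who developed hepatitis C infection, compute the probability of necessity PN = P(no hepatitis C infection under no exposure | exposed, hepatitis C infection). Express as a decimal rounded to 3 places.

PN ≈ 0.544

Let p₁ = 0.397, p₀ = 0.181.
Under exogeneity and monotonicity, PN = (p₁ − p₀) / p₁.
PN = (0.397 − 0.181) / 0.397 = 0.216 / 0.397 ≈ 0.5441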